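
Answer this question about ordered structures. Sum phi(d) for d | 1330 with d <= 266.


Divisors of 1330 up to 266: [1, 2, 5, 7, 10, 14, 19, 35, 38, 70, 95, 133, 190, 266]
phi values: [1, 1, 4, 6, 4, 6, 18, 24, 18, 24, 72, 108, 72, 108]
Sum = 466


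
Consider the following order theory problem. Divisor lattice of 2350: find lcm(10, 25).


In a divisor lattice, join = lcm (least common multiple).
gcd(10,25) = 5
lcm(10,25) = 10*25/gcd = 250/5 = 50


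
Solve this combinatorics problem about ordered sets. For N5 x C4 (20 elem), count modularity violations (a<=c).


Modular law: if a <= c then a v (b ^ c) = (a v b) ^ c.
Check all triples (a,b,c) with a <= c among 20 elements.
  e.g. a=(a,0), b=(c,0), c=(b,0): lhs=(a,0) != rhs=(b,0)
  e.g. a=(a,0), b=(c,1), c=(b,0): lhs=(a,0) != rhs=(b,0)
Total violating triples: 40


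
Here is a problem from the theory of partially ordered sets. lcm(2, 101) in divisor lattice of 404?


Join=lcm.
gcd(2,101)=1
lcm=202


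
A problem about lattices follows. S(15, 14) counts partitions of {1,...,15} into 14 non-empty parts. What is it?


S(n,k) = k*S(n-1,k) + S(n-1,k-1).
S(14,14) = 1, S(14,13) = 91
S(15,14) = 14*1 + 91 = 14 + 91
S(15,14) = 105


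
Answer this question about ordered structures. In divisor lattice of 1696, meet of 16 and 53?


In a divisor lattice, meet = gcd (greatest common divisor).
By Euclidean algorithm or factoring: gcd(16,53) = 1


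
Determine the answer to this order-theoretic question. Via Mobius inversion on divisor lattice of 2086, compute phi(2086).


phi(n) = n * prod_{p|n} (1 - 1/p).
Prime divisors of 2086: [2, 7, 149]
phi(2086) = 2086 * (1 - 1/2) * (1 - 1/7) * (1 - 1/149)
phi(2086) = 888


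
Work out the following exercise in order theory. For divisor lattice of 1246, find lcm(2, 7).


In a divisor lattice, join = lcm (least common multiple).
Compute lcm iteratively: start with first element, then lcm(current, next).
Elements: [2, 7]
lcm(2,7) = 14
Final lcm = 14


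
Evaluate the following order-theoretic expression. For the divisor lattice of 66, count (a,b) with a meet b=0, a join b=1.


Complement pair (a,b): a meet b = bottom, a join b = top.
Here: gcd(a,b)=1 and lcm(a,b)=66, i.e. a*b=66 with a,b coprime.
Pairs found: (1,66), (2,33), (3,22), (6,11), ... (4 more)
Total ordered pairs: 8


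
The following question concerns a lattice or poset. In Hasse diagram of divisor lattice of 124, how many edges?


A cover relation a -< b holds when a < b with no c strictly between.
Cover relations:
  1 -< 2
  1 -< 31
  2 -< 4
  2 -< 62
  4 -< 124
  31 -< 62
  62 -< 124
Total: 7


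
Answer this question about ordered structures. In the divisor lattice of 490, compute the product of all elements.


Divisors of 490: [1, 2, 5, 7, 10, 14, 35, 49, 70, 98, 245, 490]
Product = n^(d(n)/2) = 490^(12/2)
Product = 13841287201000000


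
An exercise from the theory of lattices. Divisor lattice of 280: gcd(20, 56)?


Meet=gcd.
gcd(20,56)=4


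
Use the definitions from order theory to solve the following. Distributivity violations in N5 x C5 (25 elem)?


Distributive law: a ^ (b v c) = (a ^ b) v (a ^ c).
Check all 25^3 = 15625 ordered triples (a,b,c).
  e.g. a=(b,0), b=(a,0), c=(c,0): lhs=(b,0) != rhs=(a,0)
  e.g. a=(b,0), b=(a,0), c=(c,1): lhs=(b,0) != rhs=(a,0)
Total violating triples: 250


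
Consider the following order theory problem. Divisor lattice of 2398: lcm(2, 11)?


Join=lcm.
gcd(2,11)=1
lcm=22


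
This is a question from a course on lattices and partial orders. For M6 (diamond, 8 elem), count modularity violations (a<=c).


Modular law: if a <= c then a v (b ^ c) = (a v b) ^ c.
Check all triples (a,b,c) with a <= c among 8 elements.
This lattice is modular (diamonds M_m and their chain-products are modular).
Total violating triples: 0


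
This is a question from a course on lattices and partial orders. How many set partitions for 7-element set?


B(n) = number of set partitions of an n-element set.
B(n) satisfies the recurrence: B(n+1) = sum_k C(n,k)*B(k).
B(7) = 877


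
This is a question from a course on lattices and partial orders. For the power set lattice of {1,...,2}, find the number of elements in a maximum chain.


A chain is a totally ordered subset; we count the number of elements in a maximum chain.
Compute, for each element x, the size of the longest chain ending at x:
  {}: 1
  {1}: 2
  {2}: 2
  {1,2}: 3
A maximum chain: {} < {1} < {1,2}
Number of elements in the longest chain: 3


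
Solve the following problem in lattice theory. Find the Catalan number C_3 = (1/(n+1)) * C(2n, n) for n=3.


C(n) = C(2n, n) / (n+1).
C(6, 3) = 20
C(3) = 20 / 4 = 5


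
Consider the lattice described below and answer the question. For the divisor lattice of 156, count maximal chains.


A maximal chain goes from the minimum element to a maximal element via cover relations.
Counting all min-to-max paths in the cover graph.
Total maximal chains: 12


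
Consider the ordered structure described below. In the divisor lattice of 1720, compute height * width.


Height = length of longest chain minus 1; width = size of largest antichain.
A maximum chain: 1 | 43 | 215 | 430 | 860 | 1720  (height 5).
A maximum antichain: {4, 10, 86, 215}  (width 4).
Product = 5 * 4 = 20


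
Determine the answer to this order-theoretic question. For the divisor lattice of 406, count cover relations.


A cover relation a -< b holds when a < b with no c strictly between.
Cover relations:
  1 -< 2
  1 -< 7
  1 -< 29
  2 -< 14
  2 -< 58
  7 -< 14
  7 -< 203
  14 -< 406
  ...4 more
Total: 12


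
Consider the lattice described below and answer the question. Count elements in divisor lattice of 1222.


Divisors of 1222: [1, 2, 13, 26, 47, 94, 611, 1222]
Count: 8


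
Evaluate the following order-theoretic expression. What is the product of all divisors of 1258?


Divisors of 1258: [1, 2, 17, 34, 37, 74, 629, 1258]
Product = n^(d(n)/2) = 1258^(8/2)
Product = 2504508814096


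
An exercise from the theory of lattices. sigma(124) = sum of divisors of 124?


sigma(n) = sum of divisors.
Divisors of 124: [1, 2, 4, 31, 62, 124]
Sum = 224


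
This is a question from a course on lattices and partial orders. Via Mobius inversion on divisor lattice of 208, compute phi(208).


phi(n) = n * prod_{p|n} (1 - 1/p).
Prime divisors of 208: [2, 13]
phi(208) = 208 * (1 - 1/2) * (1 - 1/13)
phi(208) = 96


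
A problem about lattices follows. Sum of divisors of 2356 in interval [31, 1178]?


Interval [31,1178] in divisors of 2356: [31, 62, 589, 1178]
Sum = 1860


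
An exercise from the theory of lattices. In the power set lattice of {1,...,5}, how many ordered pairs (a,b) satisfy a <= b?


The order relation is {(a,b) : a <= b}, reflexive so it includes (a,a).
Examples: ({},{}), ({},{1,2}), ({},{1,2,3}), ({},{1,2,3,4}), ({},{1,2,3,4,5}), ...
Total ordered pairs: 243


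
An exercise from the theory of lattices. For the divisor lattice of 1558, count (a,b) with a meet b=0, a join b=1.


Complement pair (a,b): a meet b = bottom, a join b = top.
Here: gcd(a,b)=1 and lcm(a,b)=1558, i.e. a*b=1558 with a,b coprime.
Pairs found: (1,1558), (2,779), (19,82), (38,41), ... (4 more)
Total ordered pairs: 8


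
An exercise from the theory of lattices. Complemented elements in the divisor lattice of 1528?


An element a is complemented if some b has a meet b = bottom, a join b = top.
a is complemented iff gcd(a, n/a)=1, i.e. a is a unitary divisor of 1528.
Complemented elements: 1, 8, 191, 1528
Count: 4


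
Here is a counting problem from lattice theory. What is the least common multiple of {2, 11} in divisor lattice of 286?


In a divisor lattice, join = lcm (least common multiple).
Compute lcm iteratively: start with first element, then lcm(current, next).
Elements: [2, 11]
lcm(2,11) = 22
Final lcm = 22


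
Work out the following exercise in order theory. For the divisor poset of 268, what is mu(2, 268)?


In a divisor lattice, mu(a,b) = mu(b/a) where mu is the classical Mobius function.
b/a = 268/2 = 134
Prime factorization of 134: primes [2, 67]
134 is squarefree with 2 prime factor(s), so mu(134) = (-1)^2 = 1


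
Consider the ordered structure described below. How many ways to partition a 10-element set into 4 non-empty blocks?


S(n,k) = k*S(n-1,k) + S(n-1,k-1).
S(9,4) = 7770, S(9,3) = 3025
S(10,4) = 4*7770 + 3025 = 31080 + 3025
S(10,4) = 34105


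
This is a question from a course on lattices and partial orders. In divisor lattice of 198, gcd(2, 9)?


Meet=gcd.
gcd(2,9)=1


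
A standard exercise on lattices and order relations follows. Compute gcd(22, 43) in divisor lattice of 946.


In a divisor lattice, meet = gcd (greatest common divisor).
By Euclidean algorithm or factoring: gcd(22,43) = 1


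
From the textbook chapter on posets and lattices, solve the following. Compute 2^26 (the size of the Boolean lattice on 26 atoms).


Power set = 2^n.
2^26 = 67108864


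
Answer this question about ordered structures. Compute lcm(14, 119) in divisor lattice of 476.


In a divisor lattice, join = lcm (least common multiple).
gcd(14,119) = 7
lcm(14,119) = 14*119/gcd = 1666/7 = 238


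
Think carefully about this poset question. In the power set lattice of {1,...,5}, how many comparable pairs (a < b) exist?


A comparable pair {a,b} has a < b or b < a in the order.
Count unordered pairs where one element is strictly below the other.
Examples: {{},{1}}, {{},{2}}, {{},{3}}, {{},{4}}, ...
Total comparable pairs: 211


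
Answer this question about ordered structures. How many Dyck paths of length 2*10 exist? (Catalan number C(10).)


C(n) = C(2n, n) / (n+1).
C(20, 10) = 184756
C(10) = 184756 / 11 = 16796


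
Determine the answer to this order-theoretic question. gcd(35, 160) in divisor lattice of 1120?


Meet=gcd.
gcd(35,160)=5


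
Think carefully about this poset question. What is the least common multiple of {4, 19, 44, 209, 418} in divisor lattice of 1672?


In a divisor lattice, join = lcm (least common multiple).
Compute lcm iteratively: start with first element, then lcm(current, next).
Elements: [4, 19, 44, 209, 418]
lcm(4,19) = 76
lcm(76,44) = 836
lcm(836,209) = 836
lcm(836,418) = 836
Final lcm = 836


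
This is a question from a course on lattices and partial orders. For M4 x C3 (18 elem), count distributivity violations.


Distributive law: a ^ (b v c) = (a ^ b) v (a ^ c).
Check all 18^3 = 5832 ordered triples (a,b,c).
  e.g. a=(a1,0), b=(a2,0), c=(a3,0): lhs=(a1,0) != rhs=(0,0)
  e.g. a=(a1,0), b=(a2,0), c=(a3,1): lhs=(a1,0) != rhs=(0,0)
Total violating triples: 648


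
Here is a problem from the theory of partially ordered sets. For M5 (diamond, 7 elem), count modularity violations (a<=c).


Modular law: if a <= c then a v (b ^ c) = (a v b) ^ c.
Check all triples (a,b,c) with a <= c among 7 elements.
This lattice is modular (diamonds M_m and their chain-products are modular).
Total violating triples: 0


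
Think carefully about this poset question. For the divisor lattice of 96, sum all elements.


sigma(n) = sum of divisors.
Divisors of 96: [1, 2, 3, 4, 6, 8, 12, 16, 24, 32, 48, 96]
Sum = 252


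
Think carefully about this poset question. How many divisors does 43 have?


Divisors of 43: [1, 43]
Count: 2


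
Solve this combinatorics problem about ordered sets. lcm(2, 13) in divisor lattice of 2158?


Join=lcm.
gcd(2,13)=1
lcm=26


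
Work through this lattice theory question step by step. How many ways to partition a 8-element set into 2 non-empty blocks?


S(n,k) = k*S(n-1,k) + S(n-1,k-1).
S(7,2) = 63, S(7,1) = 1
S(8,2) = 2*63 + 1 = 126 + 1
S(8,2) = 127


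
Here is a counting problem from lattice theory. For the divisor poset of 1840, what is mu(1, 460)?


In a divisor lattice, mu(a,b) = mu(b/a) where mu is the classical Mobius function.
b/a = 460/1 = 460
Prime factorization of 460: primes [2, 5, 23]
460 is not squarefree, so mu(460) = 0


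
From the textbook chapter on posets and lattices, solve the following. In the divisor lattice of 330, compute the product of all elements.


Divisors of 330: [1, 2, 3, 5, 6, 10, 11, 15, 22, 30, 33, 55, 66, 110, 165, 330]
Product = n^(d(n)/2) = 330^(16/2)
Product = 140640861824100000000


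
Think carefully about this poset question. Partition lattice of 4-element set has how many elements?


B(n) = number of set partitions of an n-element set.
B(n) satisfies the recurrence: B(n+1) = sum_k C(n,k)*B(k).
B(4) = 15


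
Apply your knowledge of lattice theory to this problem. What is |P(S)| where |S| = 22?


Power set = 2^n.
2^22 = 4194304


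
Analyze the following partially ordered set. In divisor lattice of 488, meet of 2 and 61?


In a divisor lattice, meet = gcd (greatest common divisor).
By Euclidean algorithm or factoring: gcd(2,61) = 1


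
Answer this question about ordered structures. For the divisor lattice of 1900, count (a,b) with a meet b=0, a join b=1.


Complement pair (a,b): a meet b = bottom, a join b = top.
Here: gcd(a,b)=1 and lcm(a,b)=1900, i.e. a*b=1900 with a,b coprime.
Pairs found: (1,1900), (4,475), (19,100), (25,76), ... (4 more)
Total ordered pairs: 8


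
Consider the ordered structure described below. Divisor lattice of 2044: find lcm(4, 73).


In a divisor lattice, join = lcm (least common multiple).
gcd(4,73) = 1
lcm(4,73) = 4*73/gcd = 292/1 = 292


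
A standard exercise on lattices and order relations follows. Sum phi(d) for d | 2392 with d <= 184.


Divisors of 2392 up to 184: [1, 2, 4, 8, 13, 23, 26, 46, 52, 92, 104, 184]
phi values: [1, 1, 2, 4, 12, 22, 12, 22, 24, 44, 48, 88]
Sum = 280


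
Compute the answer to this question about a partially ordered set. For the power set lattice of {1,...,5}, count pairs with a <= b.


The order relation is {(a,b) : a <= b}, reflexive so it includes (a,a).
Examples: ({},{}), ({},{1,2}), ({},{1,2,3}), ({},{1,2,3,4}), ({},{1,2,3,4,5}), ...
Total ordered pairs: 243


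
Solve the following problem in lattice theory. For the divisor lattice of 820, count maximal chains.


A maximal chain goes from the minimum element to a maximal element via cover relations.
Counting all min-to-max paths in the cover graph.
Total maximal chains: 12


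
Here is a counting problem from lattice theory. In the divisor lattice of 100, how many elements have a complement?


An element a is complemented if some b has a meet b = bottom, a join b = top.
a is complemented iff gcd(a, n/a)=1, i.e. a is a unitary divisor of 100.
Complemented elements: 1, 4, 25, 100
Count: 4


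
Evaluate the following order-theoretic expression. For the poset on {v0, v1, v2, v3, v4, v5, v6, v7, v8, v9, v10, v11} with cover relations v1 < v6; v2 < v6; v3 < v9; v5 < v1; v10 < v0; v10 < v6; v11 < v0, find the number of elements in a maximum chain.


A chain is a totally ordered subset; we count the number of elements in a maximum chain.
Compute, for each element x, the size of the longest chain ending at x:
  v2: 1
  v3: 1
  v4: 1
  v5: 1
  v7: 1
  v8: 1
  ...
A maximum chain: v5 < v1 < v6
Number of elements in the longest chain: 3


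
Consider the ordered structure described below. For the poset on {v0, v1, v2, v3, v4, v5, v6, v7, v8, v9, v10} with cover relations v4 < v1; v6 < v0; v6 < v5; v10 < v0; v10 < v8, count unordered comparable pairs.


A comparable pair {a,b} has a < b or b < a in the order.
Count unordered pairs where one element is strictly below the other.
Examples: {v0,v6}, {v0,v10}, {v1,v4}, {v5,v6}, ...
Total comparable pairs: 5


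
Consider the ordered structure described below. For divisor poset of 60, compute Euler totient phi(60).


phi(n) = n * prod_{p|n} (1 - 1/p).
Prime divisors of 60: [2, 3, 5]
phi(60) = 60 * (1 - 1/2) * (1 - 1/3) * (1 - 1/5)
phi(60) = 16


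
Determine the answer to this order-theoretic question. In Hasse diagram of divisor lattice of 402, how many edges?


A cover relation a -< b holds when a < b with no c strictly between.
Cover relations:
  1 -< 2
  1 -< 3
  1 -< 67
  2 -< 6
  2 -< 134
  3 -< 6
  3 -< 201
  6 -< 402
  ...4 more
Total: 12


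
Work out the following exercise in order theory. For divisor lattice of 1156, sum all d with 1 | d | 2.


Interval [1,2] in divisors of 1156: [1, 2]
Sum = 3


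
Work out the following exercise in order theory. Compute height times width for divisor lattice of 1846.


Height = length of longest chain minus 1; width = size of largest antichain.
A maximum chain: 1 | 71 | 923 | 1846  (height 3).
A maximum antichain: {2, 13, 71}  (width 3).
Product = 3 * 3 = 9


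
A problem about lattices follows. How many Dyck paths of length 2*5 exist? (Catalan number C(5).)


C(n) = C(2n, n) / (n+1).
C(10, 5) = 252
C(5) = 252 / 6 = 42


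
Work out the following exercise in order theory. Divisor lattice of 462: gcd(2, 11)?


Meet=gcd.
gcd(2,11)=1


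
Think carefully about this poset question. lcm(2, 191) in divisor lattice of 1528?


Join=lcm.
gcd(2,191)=1
lcm=382


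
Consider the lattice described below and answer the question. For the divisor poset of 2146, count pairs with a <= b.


The order relation is {(a,b) : a <= b}, reflexive so it includes (a,a).
Examples: (1,1), (1,1073), (1,2), (1,2146), (1,29), ...
Total ordered pairs: 27


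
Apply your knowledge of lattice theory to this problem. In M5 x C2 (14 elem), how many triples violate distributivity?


Distributive law: a ^ (b v c) = (a ^ b) v (a ^ c).
Check all 14^3 = 2744 ordered triples (a,b,c).
  e.g. a=(a1,0), b=(a2,0), c=(a3,0): lhs=(a1,0) != rhs=(0,0)
  e.g. a=(a1,0), b=(a2,0), c=(a3,1): lhs=(a1,0) != rhs=(0,0)
Total violating triples: 480


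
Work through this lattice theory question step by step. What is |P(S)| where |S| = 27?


Power set = 2^n.
2^27 = 134217728


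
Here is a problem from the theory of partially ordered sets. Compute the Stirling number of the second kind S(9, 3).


S(n,k) = k*S(n-1,k) + S(n-1,k-1).
S(8,3) = 966, S(8,2) = 127
S(9,3) = 3*966 + 127 = 2898 + 127
S(9,3) = 3025


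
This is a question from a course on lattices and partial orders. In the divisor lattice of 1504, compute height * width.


Height = length of longest chain minus 1; width = size of largest antichain.
A maximum chain: 1 | 47 | 94 | 188 | 376 | 752 | 1504  (height 6).
A maximum antichain: {2, 47}  (width 2).
Product = 6 * 2 = 12


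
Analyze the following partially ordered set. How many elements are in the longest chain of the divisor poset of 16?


A chain is a totally ordered subset; we count the number of elements in a maximum chain.
Compute, for each element x, the size of the longest chain ending at x:
  1: 1
  2: 2
  4: 3
  8: 4
  16: 5
A maximum chain: 1 < 2 < 4 < 8 < 16
Number of elements in the longest chain: 5


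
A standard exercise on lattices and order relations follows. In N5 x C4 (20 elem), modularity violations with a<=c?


Modular law: if a <= c then a v (b ^ c) = (a v b) ^ c.
Check all triples (a,b,c) with a <= c among 20 elements.
  e.g. a=(a,0), b=(c,0), c=(b,0): lhs=(a,0) != rhs=(b,0)
  e.g. a=(a,0), b=(c,1), c=(b,0): lhs=(a,0) != rhs=(b,0)
Total violating triples: 40


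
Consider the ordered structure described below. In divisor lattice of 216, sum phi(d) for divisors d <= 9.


Divisors of 216 up to 9: [1, 2, 3, 4, 6, 8, 9]
phi values: [1, 1, 2, 2, 2, 4, 6]
Sum = 18


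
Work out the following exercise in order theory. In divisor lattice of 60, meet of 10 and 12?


In a divisor lattice, meet = gcd (greatest common divisor).
By Euclidean algorithm or factoring: gcd(10,12) = 2


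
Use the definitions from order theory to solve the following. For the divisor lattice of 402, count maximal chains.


A maximal chain goes from the minimum element to a maximal element via cover relations.
Counting all min-to-max paths in the cover graph.
Total maximal chains: 6


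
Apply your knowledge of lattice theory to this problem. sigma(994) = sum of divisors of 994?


sigma(n) = sum of divisors.
Divisors of 994: [1, 2, 7, 14, 71, 142, 497, 994]
Sum = 1728


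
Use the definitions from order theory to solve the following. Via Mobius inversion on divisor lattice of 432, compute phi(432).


phi(n) = n * prod_{p|n} (1 - 1/p).
Prime divisors of 432: [2, 3]
phi(432) = 432 * (1 - 1/2) * (1 - 1/3)
phi(432) = 144


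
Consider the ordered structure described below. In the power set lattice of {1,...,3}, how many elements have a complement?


An element a is complemented if some b has a meet b = bottom, a join b = top.
every subset A has complement S\A, so all elements are complemented.
Complemented elements: {}, {1}, {2}, {3}, {1,2}, {1,3}, ... (2 more)
Count: 8


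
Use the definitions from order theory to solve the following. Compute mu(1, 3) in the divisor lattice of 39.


In a divisor lattice, mu(a,b) = mu(b/a) where mu is the classical Mobius function.
b/a = 3/1 = 3
Prime factorization of 3: primes [3]
3 is squarefree with 1 prime factor(s), so mu(3) = (-1)^1 = -1


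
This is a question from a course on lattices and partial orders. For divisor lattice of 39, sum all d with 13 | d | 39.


Interval [13,39] in divisors of 39: [13, 39]
Sum = 52


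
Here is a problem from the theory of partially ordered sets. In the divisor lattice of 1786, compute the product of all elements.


Divisors of 1786: [1, 2, 19, 38, 47, 94, 893, 1786]
Product = n^(d(n)/2) = 1786^(8/2)
Product = 10174798521616


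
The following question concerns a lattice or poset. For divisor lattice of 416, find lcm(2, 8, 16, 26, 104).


In a divisor lattice, join = lcm (least common multiple).
Compute lcm iteratively: start with first element, then lcm(current, next).
Elements: [2, 8, 16, 26, 104]
lcm(2,8) = 8
lcm(8,16) = 16
lcm(16,26) = 208
lcm(208,104) = 208
Final lcm = 208


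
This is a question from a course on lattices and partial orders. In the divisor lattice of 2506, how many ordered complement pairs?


Complement pair (a,b): a meet b = bottom, a join b = top.
Here: gcd(a,b)=1 and lcm(a,b)=2506, i.e. a*b=2506 with a,b coprime.
Pairs found: (1,2506), (2,1253), (7,358), (14,179), ... (4 more)
Total ordered pairs: 8


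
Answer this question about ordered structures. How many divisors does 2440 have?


Divisors of 2440: [1, 2, 4, 5, 8, 10, 20, 40, 61, 122, 244, 305, 488, 610, 1220, 2440]
Count: 16


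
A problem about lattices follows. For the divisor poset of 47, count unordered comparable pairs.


A comparable pair {a,b} has a < b or b < a in the order.
Count unordered pairs where one element is strictly below the other.
Examples: {1,47}
Total comparable pairs: 1


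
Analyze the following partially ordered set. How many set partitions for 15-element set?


B(n) = number of set partitions of an n-element set.
B(n) satisfies the recurrence: B(n+1) = sum_k C(n,k)*B(k).
B(15) = 1382958545


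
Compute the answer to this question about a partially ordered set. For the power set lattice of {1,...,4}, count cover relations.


A cover relation a -< b holds when a < b with no c strictly between.
Cover relations:
  {} -< {1}
  {} -< {2}
  {} -< {3}
  {} -< {4}
  {1} -< {1,2}
  {1} -< {1,3}
  {1} -< {1,4}
  {2} -< {1,2}
  ...24 more
Total: 32


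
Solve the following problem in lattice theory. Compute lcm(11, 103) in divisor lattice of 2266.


In a divisor lattice, join = lcm (least common multiple).
gcd(11,103) = 1
lcm(11,103) = 11*103/gcd = 1133/1 = 1133


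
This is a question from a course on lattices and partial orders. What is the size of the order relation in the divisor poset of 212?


The order relation is {(a,b) : a <= b}, reflexive so it includes (a,a).
Examples: (1,1), (1,106), (1,2), (1,212), (1,4), ...
Total ordered pairs: 18


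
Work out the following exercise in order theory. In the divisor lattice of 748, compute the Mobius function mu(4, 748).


In a divisor lattice, mu(a,b) = mu(b/a) where mu is the classical Mobius function.
b/a = 748/4 = 187
Prime factorization of 187: primes [11, 17]
187 is squarefree with 2 prime factor(s), so mu(187) = (-1)^2 = 1


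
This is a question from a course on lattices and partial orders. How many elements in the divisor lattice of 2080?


Divisors of 2080: [1, 2, 4, 5, 8, 10, 13, 16, 20, 26, 32, 40, 52, 65, 80, 104, 130, 160, 208, 260, 416, 520, 1040, 2080]
Count: 24


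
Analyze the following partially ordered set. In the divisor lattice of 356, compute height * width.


Height = length of longest chain minus 1; width = size of largest antichain.
A maximum chain: 1 | 89 | 178 | 356  (height 3).
A maximum antichain: {2, 89}  (width 2).
Product = 3 * 2 = 6


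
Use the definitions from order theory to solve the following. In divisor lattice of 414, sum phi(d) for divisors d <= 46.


Divisors of 414 up to 46: [1, 2, 3, 6, 9, 18, 23, 46]
phi values: [1, 1, 2, 2, 6, 6, 22, 22]
Sum = 62


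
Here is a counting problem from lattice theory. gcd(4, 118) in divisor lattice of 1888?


Meet=gcd.
gcd(4,118)=2


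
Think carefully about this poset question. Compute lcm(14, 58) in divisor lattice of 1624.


In a divisor lattice, join = lcm (least common multiple).
gcd(14,58) = 2
lcm(14,58) = 14*58/gcd = 812/2 = 406


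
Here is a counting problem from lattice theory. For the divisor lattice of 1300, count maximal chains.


A maximal chain goes from the minimum element to a maximal element via cover relations.
Counting all min-to-max paths in the cover graph.
Total maximal chains: 30


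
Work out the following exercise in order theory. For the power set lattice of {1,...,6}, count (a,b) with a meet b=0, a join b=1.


Complement pair (a,b): a meet b = bottom, a join b = top.
Here: A intersect B = {} and A union B = {1,...,6}.
Pairs found: ({},{1,2,3,4,5,6}), ({1},{2,3,4,5,6}), ({2},{1,3,4,5,6}), ({3},{1,2,4,5,6}), ... (60 more)
Total ordered pairs: 64


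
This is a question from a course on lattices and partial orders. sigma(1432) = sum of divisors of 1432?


sigma(n) = sum of divisors.
Divisors of 1432: [1, 2, 4, 8, 179, 358, 716, 1432]
Sum = 2700


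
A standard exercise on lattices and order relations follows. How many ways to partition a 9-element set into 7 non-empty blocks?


S(n,k) = k*S(n-1,k) + S(n-1,k-1).
S(8,7) = 28, S(8,6) = 266
S(9,7) = 7*28 + 266 = 196 + 266
S(9,7) = 462


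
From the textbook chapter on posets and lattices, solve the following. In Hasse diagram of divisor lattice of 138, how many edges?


A cover relation a -< b holds when a < b with no c strictly between.
Cover relations:
  1 -< 2
  1 -< 3
  1 -< 23
  2 -< 6
  2 -< 46
  3 -< 6
  3 -< 69
  6 -< 138
  ...4 more
Total: 12


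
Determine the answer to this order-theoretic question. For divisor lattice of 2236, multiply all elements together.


Divisors of 2236: [1, 2, 4, 13, 26, 43, 52, 86, 172, 559, 1118, 2236]
Product = n^(d(n)/2) = 2236^(12/2)
Product = 124977201386211905536


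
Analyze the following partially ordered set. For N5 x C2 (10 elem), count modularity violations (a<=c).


Modular law: if a <= c then a v (b ^ c) = (a v b) ^ c.
Check all triples (a,b,c) with a <= c among 10 elements.
  e.g. a=(a,0), b=(c,0), c=(b,0): lhs=(a,0) != rhs=(b,0)
  e.g. a=(a,0), b=(c,1), c=(b,0): lhs=(a,0) != rhs=(b,0)
Total violating triples: 6


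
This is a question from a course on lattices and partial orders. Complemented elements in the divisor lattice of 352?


An element a is complemented if some b has a meet b = bottom, a join b = top.
a is complemented iff gcd(a, n/a)=1, i.e. a is a unitary divisor of 352.
Complemented elements: 1, 11, 32, 352
Count: 4


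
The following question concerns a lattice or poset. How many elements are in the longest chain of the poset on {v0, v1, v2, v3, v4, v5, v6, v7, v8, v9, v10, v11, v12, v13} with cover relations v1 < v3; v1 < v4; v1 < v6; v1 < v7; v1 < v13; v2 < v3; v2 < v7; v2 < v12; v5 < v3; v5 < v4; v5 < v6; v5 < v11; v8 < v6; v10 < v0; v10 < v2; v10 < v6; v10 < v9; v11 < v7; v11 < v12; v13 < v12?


A chain is a totally ordered subset; we count the number of elements in a maximum chain.
Compute, for each element x, the size of the longest chain ending at x:
  v1: 1
  v5: 1
  v8: 1
  v10: 1
  v0: 2
  v2: 2
  ...
A maximum chain: v10 < v2 < v3
Number of elements in the longest chain: 3


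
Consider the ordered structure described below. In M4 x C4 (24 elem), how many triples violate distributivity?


Distributive law: a ^ (b v c) = (a ^ b) v (a ^ c).
Check all 24^3 = 13824 ordered triples (a,b,c).
  e.g. a=(a1,0), b=(a2,0), c=(a3,0): lhs=(a1,0) != rhs=(0,0)
  e.g. a=(a1,0), b=(a2,0), c=(a3,1): lhs=(a1,0) != rhs=(0,0)
Total violating triples: 1536


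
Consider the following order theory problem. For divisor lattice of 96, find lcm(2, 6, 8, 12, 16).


In a divisor lattice, join = lcm (least common multiple).
Compute lcm iteratively: start with first element, then lcm(current, next).
Elements: [2, 6, 8, 12, 16]
lcm(2,6) = 6
lcm(6,8) = 24
lcm(24,12) = 24
lcm(24,16) = 48
Final lcm = 48


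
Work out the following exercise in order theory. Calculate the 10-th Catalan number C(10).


C(n) = C(2n, n) / (n+1).
C(20, 10) = 184756
C(10) = 184756 / 11 = 16796


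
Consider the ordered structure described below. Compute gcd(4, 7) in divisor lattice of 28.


In a divisor lattice, meet = gcd (greatest common divisor).
By Euclidean algorithm or factoring: gcd(4,7) = 1


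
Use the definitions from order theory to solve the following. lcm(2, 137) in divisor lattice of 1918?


Join=lcm.
gcd(2,137)=1
lcm=274


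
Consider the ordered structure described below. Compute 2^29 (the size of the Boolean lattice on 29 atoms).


Power set = 2^n.
2^29 = 536870912


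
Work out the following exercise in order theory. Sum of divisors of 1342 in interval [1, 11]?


Interval [1,11] in divisors of 1342: [1, 11]
Sum = 12


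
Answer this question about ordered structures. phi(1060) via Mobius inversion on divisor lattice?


phi(n) = n * prod_{p|n} (1 - 1/p).
Prime divisors of 1060: [2, 5, 53]
phi(1060) = 1060 * (1 - 1/2) * (1 - 1/5) * (1 - 1/53)
phi(1060) = 416


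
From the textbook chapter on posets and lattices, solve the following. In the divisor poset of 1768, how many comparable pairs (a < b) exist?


A comparable pair {a,b} has a < b or b < a in the order.
Count unordered pairs where one element is strictly below the other.
Examples: {1,2}, {1,4}, {1,8}, {1,13}, ...
Total comparable pairs: 74


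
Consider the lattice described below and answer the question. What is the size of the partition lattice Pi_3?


B(n) = number of set partitions of an n-element set.
B(n) satisfies the recurrence: B(n+1) = sum_k C(n,k)*B(k).
B(3) = 5


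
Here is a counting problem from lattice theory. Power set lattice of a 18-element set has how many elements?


Power set = 2^n.
2^18 = 262144


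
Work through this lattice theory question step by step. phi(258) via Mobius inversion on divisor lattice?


phi(n) = n * prod_{p|n} (1 - 1/p).
Prime divisors of 258: [2, 3, 43]
phi(258) = 258 * (1 - 1/2) * (1 - 1/3) * (1 - 1/43)
phi(258) = 84


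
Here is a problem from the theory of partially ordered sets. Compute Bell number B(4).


B(n) = number of set partitions of an n-element set.
B(n) satisfies the recurrence: B(n+1) = sum_k C(n,k)*B(k).
B(4) = 15


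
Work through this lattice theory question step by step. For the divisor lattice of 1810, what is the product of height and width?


Height = length of longest chain minus 1; width = size of largest antichain.
A maximum chain: 1 | 181 | 905 | 1810  (height 3).
A maximum antichain: {2, 5, 181}  (width 3).
Product = 3 * 3 = 9


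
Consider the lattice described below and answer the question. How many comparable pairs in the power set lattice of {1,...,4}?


A comparable pair {a,b} has a < b or b < a in the order.
Count unordered pairs where one element is strictly below the other.
Examples: {{},{1}}, {{},{2}}, {{},{3}}, {{},{4}}, ...
Total comparable pairs: 65


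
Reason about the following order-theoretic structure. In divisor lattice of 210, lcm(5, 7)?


Join=lcm.
gcd(5,7)=1
lcm=35


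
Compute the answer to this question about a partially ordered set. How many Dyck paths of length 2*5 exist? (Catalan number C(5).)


C(n) = C(2n, n) / (n+1).
C(10, 5) = 252
C(5) = 252 / 6 = 42


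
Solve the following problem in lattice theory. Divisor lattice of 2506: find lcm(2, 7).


In a divisor lattice, join = lcm (least common multiple).
gcd(2,7) = 1
lcm(2,7) = 2*7/gcd = 14/1 = 14


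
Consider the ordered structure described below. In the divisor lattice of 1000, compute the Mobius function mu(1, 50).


In a divisor lattice, mu(a,b) = mu(b/a) where mu is the classical Mobius function.
b/a = 50/1 = 50
Prime factorization of 50: primes [2, 5]
50 is not squarefree, so mu(50) = 0


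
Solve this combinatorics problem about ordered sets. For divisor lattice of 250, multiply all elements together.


Divisors of 250: [1, 2, 5, 10, 25, 50, 125, 250]
Product = n^(d(n)/2) = 250^(8/2)
Product = 3906250000


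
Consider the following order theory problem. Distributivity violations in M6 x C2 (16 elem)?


Distributive law: a ^ (b v c) = (a ^ b) v (a ^ c).
Check all 16^3 = 4096 ordered triples (a,b,c).
  e.g. a=(a1,0), b=(a2,0), c=(a3,0): lhs=(a1,0) != rhs=(0,0)
  e.g. a=(a1,0), b=(a2,0), c=(a3,1): lhs=(a1,0) != rhs=(0,0)
Total violating triples: 960


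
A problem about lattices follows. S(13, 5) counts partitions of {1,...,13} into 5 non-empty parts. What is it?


S(n,k) = k*S(n-1,k) + S(n-1,k-1).
S(12,5) = 1379400, S(12,4) = 611501
S(13,5) = 5*1379400 + 611501 = 6897000 + 611501
S(13,5) = 7508501


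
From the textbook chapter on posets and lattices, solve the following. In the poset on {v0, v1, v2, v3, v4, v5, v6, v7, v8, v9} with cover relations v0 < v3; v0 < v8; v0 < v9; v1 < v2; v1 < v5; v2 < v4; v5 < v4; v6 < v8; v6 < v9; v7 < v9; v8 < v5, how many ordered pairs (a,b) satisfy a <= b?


The order relation is {(a,b) : a <= b}, reflexive so it includes (a,a).
Examples: (v0,v0), (v0,v3), (v0,v4), (v0,v5), (v0,v8), ...
Total ordered pairs: 27


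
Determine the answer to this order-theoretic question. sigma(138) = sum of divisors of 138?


sigma(n) = sum of divisors.
Divisors of 138: [1, 2, 3, 6, 23, 46, 69, 138]
Sum = 288


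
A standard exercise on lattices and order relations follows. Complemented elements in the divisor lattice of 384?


An element a is complemented if some b has a meet b = bottom, a join b = top.
a is complemented iff gcd(a, n/a)=1, i.e. a is a unitary divisor of 384.
Complemented elements: 1, 3, 128, 384
Count: 4


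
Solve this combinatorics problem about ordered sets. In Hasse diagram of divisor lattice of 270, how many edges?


A cover relation a -< b holds when a < b with no c strictly between.
Cover relations:
  1 -< 2
  1 -< 3
  1 -< 5
  2 -< 6
  2 -< 10
  3 -< 6
  3 -< 9
  3 -< 15
  ...20 more
Total: 28


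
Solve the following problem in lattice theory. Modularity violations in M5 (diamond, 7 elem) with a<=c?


Modular law: if a <= c then a v (b ^ c) = (a v b) ^ c.
Check all triples (a,b,c) with a <= c among 7 elements.
This lattice is modular (diamonds M_m and their chain-products are modular).
Total violating triples: 0


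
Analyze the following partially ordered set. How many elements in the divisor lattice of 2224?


Divisors of 2224: [1, 2, 4, 8, 16, 139, 278, 556, 1112, 2224]
Count: 10


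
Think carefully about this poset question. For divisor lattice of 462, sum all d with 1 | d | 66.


Interval [1,66] in divisors of 462: [1, 2, 3, 6, 11, 22, 33, 66]
Sum = 144


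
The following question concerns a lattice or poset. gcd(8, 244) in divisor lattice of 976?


Meet=gcd.
gcd(8,244)=4


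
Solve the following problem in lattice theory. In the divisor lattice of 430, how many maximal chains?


A maximal chain goes from the minimum element to a maximal element via cover relations.
Counting all min-to-max paths in the cover graph.
Total maximal chains: 6


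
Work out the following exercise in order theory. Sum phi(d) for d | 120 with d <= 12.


Divisors of 120 up to 12: [1, 2, 3, 4, 5, 6, 8, 10, 12]
phi values: [1, 1, 2, 2, 4, 2, 4, 4, 4]
Sum = 24


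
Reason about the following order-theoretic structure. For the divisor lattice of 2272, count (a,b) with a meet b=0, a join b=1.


Complement pair (a,b): a meet b = bottom, a join b = top.
Here: gcd(a,b)=1 and lcm(a,b)=2272, i.e. a*b=2272 with a,b coprime.
Pairs found: (1,2272), (32,71), (71,32), (2272,1)
Total ordered pairs: 4


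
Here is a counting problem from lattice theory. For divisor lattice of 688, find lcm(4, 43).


In a divisor lattice, join = lcm (least common multiple).
Compute lcm iteratively: start with first element, then lcm(current, next).
Elements: [4, 43]
lcm(4,43) = 172
Final lcm = 172


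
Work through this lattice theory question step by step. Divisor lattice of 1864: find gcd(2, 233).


In a divisor lattice, meet = gcd (greatest common divisor).
By Euclidean algorithm or factoring: gcd(2,233) = 1


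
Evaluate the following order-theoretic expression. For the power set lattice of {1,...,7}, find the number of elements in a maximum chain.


A chain is a totally ordered subset; we count the number of elements in a maximum chain.
Compute, for each element x, the size of the longest chain ending at x:
  {}: 1
  {1}: 2
  {2}: 2
  {3}: 2
  {4}: 2
  {5}: 2
  ...
A maximum chain: {} < {1} < {1,2} < {1,2,3} < {1,2,3,4} < {1,2,3,4,5} < {1,2,3,4,5,6} < {1,2,3,4,5,6,7}
Number of elements in the longest chain: 8


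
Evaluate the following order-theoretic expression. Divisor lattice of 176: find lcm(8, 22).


In a divisor lattice, join = lcm (least common multiple).
gcd(8,22) = 2
lcm(8,22) = 8*22/gcd = 176/2 = 88


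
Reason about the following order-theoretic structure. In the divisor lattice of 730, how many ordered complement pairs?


Complement pair (a,b): a meet b = bottom, a join b = top.
Here: gcd(a,b)=1 and lcm(a,b)=730, i.e. a*b=730 with a,b coprime.
Pairs found: (1,730), (2,365), (5,146), (10,73), ... (4 more)
Total ordered pairs: 8


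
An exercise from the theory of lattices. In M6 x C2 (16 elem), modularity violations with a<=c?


Modular law: if a <= c then a v (b ^ c) = (a v b) ^ c.
Check all triples (a,b,c) with a <= c among 16 elements.
This lattice is modular (diamonds M_m and their chain-products are modular).
Total violating triples: 0


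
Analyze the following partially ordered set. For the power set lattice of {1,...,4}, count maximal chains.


A maximal chain goes from the minimum element to a maximal element via cover relations.
Counting all min-to-max paths in the cover graph.
Total maximal chains: 24


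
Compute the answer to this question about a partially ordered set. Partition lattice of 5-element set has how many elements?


B(n) = number of set partitions of an n-element set.
B(n) satisfies the recurrence: B(n+1) = sum_k C(n,k)*B(k).
B(5) = 52


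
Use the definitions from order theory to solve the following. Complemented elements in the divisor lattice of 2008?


An element a is complemented if some b has a meet b = bottom, a join b = top.
a is complemented iff gcd(a, n/a)=1, i.e. a is a unitary divisor of 2008.
Complemented elements: 1, 8, 251, 2008
Count: 4


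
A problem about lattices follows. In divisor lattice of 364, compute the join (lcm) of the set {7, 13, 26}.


In a divisor lattice, join = lcm (least common multiple).
Compute lcm iteratively: start with first element, then lcm(current, next).
Elements: [7, 13, 26]
lcm(7,13) = 91
lcm(91,26) = 182
Final lcm = 182
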